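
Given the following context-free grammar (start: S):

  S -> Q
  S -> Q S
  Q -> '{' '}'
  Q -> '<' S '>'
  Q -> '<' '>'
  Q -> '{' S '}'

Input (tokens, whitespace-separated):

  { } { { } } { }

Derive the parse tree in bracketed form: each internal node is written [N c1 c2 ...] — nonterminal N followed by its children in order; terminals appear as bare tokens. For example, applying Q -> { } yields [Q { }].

S
Q S
{ } S
{ } Q S
{ } { S } S
{ } { Q } S
{ } { { } } S
{ } { { } } Q
{ } { { } } { }

[S [Q { }] [S [Q { [S [Q { }]] }] [S [Q { }]]]]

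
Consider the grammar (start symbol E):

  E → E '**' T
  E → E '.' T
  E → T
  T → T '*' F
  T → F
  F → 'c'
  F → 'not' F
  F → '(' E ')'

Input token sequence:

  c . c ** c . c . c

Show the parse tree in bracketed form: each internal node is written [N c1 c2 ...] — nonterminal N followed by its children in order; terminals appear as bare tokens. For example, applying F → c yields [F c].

[E [E [E [E [E [T [F c]]] . [T [F c]]] ** [T [F c]]] . [T [F c]]] . [T [F c]]]

E
E . T
E . T . T
E ** T . T . T
E . T ** T . T . T
T . T ** T . T . T
F . T ** T . T . T
c . T ** T . T . T
c . F ** T . T . T
c . c ** T . T . T
c . c ** F . T . T
c . c ** c . T . T
c . c ** c . F . T
c . c ** c . c . T
c . c ** c . c . F
c . c ** c . c . c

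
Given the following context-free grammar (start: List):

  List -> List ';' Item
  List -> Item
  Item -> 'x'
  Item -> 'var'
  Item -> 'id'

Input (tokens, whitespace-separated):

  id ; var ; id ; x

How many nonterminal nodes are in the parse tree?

[List [List [List [List [Item id]] ; [Item var]] ; [Item id]] ; [Item x]]

8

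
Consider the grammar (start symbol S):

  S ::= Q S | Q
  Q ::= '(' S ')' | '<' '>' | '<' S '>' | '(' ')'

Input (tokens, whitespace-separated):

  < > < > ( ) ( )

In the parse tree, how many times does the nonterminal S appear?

4

[S [Q < >] [S [Q < >] [S [Q ( )] [S [Q ( )]]]]]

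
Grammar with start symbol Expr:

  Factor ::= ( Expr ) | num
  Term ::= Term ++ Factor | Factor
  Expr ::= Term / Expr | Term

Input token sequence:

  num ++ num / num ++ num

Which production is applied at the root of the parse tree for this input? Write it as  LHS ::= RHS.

Expr ::= Term / Expr

[Expr [Term [Term [Factor num]] ++ [Factor num]] / [Expr [Term [Term [Factor num]] ++ [Factor num]]]]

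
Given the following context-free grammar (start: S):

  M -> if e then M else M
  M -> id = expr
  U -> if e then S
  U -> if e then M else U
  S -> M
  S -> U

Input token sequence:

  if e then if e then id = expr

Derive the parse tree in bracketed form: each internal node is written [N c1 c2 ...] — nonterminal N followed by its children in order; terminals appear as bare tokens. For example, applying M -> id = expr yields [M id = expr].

[S [U if e then [S [U if e then [S [M id = expr]]]]]]

S
U
if e then S
if e then U
if e then if e then S
if e then if e then M
if e then if e then id = expr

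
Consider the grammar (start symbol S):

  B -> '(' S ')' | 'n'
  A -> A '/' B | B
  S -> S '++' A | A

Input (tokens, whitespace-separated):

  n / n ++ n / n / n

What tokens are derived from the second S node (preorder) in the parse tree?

[S [S [A [A [B n]] / [B n]]] ++ [A [A [A [B n]] / [B n]] / [B n]]]

n / n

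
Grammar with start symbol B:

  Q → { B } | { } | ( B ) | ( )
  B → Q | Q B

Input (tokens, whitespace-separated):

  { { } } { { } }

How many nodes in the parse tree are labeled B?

[B [Q { [B [Q { }]] }] [B [Q { [B [Q { }]] }]]]

4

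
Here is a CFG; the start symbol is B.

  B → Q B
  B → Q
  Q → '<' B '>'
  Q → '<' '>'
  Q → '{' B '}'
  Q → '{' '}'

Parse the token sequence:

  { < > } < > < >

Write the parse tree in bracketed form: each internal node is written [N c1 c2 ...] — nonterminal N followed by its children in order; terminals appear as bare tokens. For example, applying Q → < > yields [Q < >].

B
Q B
{ B } B
{ Q } B
{ < > } B
{ < > } Q B
{ < > } < > B
{ < > } < > Q
{ < > } < > < >

[B [Q { [B [Q < >]] }] [B [Q < >] [B [Q < >]]]]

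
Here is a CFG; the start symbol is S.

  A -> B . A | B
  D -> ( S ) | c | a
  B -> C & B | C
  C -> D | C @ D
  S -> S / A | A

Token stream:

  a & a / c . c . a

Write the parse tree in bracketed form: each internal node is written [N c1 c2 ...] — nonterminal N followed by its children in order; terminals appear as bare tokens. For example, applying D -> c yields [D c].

[S [S [A [B [C [D a]] & [B [C [D a]]]]]] / [A [B [C [D c]]] . [A [B [C [D c]]] . [A [B [C [D a]]]]]]]

S
S / A
A / A
B / A
C & B / A
D & B / A
a & B / A
a & C / A
a & D / A
a & a / A
a & a / B . A
a & a / C . A
a & a / D . A
a & a / c . A
a & a / c . B . A
a & a / c . C . A
a & a / c . D . A
a & a / c . c . A
a & a / c . c . B
a & a / c . c . C
a & a / c . c . D
a & a / c . c . a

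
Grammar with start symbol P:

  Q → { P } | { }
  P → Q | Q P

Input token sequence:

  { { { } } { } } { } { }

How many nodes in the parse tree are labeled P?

[P [Q { [P [Q { [P [Q { }]] }] [P [Q { }]]] }] [P [Q { }] [P [Q { }]]]]

6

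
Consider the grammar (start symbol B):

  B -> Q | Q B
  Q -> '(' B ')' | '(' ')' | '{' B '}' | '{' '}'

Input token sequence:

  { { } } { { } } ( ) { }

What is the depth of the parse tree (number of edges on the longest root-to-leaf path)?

5

[B [Q { [B [Q { }]] }] [B [Q { [B [Q { }]] }] [B [Q ( )] [B [Q { }]]]]]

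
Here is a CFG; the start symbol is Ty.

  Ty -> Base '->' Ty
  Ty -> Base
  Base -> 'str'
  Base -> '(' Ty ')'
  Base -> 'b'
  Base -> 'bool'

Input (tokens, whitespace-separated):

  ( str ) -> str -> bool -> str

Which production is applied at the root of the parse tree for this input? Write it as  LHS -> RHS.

Ty -> Base '->' Ty

[Ty [Base ( [Ty [Base str]] )] -> [Ty [Base str] -> [Ty [Base bool] -> [Ty [Base str]]]]]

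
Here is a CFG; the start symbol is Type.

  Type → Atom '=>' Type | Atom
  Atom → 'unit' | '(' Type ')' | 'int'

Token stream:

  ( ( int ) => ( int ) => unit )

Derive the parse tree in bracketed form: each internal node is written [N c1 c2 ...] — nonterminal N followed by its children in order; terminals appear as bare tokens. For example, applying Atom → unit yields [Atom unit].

[Type [Atom ( [Type [Atom ( [Type [Atom int]] )] => [Type [Atom ( [Type [Atom int]] )] => [Type [Atom unit]]]] )]]

Type
Atom
( Type )
( Atom => Type )
( ( Type ) => Type )
( ( Atom ) => Type )
( ( int ) => Type )
( ( int ) => Atom => Type )
( ( int ) => ( Type ) => Type )
( ( int ) => ( Atom ) => Type )
( ( int ) => ( int ) => Type )
( ( int ) => ( int ) => Atom )
( ( int ) => ( int ) => unit )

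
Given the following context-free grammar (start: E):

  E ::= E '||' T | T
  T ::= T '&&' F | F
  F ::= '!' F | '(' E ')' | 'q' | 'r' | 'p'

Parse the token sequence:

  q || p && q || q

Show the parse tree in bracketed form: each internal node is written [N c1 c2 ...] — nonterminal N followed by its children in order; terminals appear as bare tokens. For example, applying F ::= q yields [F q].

[E [E [E [T [F q]]] || [T [T [F p]] && [F q]]] || [T [F q]]]

E
E || T
E || T || T
T || T || T
F || T || T
q || T || T
q || T && F || T
q || F && F || T
q || p && F || T
q || p && q || T
q || p && q || F
q || p && q || q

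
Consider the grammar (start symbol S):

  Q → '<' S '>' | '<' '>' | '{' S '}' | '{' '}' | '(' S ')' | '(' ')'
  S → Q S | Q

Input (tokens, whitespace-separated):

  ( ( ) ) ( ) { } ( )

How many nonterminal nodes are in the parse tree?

10

[S [Q ( [S [Q ( )]] )] [S [Q ( )] [S [Q { }] [S [Q ( )]]]]]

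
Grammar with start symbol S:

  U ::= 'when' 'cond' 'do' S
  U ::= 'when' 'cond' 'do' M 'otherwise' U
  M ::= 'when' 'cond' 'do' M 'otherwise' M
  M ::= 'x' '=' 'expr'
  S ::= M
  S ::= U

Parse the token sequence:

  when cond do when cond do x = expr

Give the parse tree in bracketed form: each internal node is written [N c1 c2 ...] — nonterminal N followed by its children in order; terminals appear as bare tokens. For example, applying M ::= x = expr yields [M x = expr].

[S [U when cond do [S [U when cond do [S [M x = expr]]]]]]

S
U
when cond do S
when cond do U
when cond do when cond do S
when cond do when cond do M
when cond do when cond do x = expr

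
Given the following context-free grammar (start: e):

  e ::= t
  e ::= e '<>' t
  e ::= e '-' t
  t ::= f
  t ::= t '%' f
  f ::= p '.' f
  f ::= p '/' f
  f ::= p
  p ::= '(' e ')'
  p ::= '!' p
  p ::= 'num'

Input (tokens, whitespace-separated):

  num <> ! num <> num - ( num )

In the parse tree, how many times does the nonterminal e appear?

[e [e [e [e [t [f [p num]]]] <> [t [f [p ! [p num]]]]] <> [t [f [p num]]]] - [t [f [p ( [e [t [f [p num]]]] )]]]]

5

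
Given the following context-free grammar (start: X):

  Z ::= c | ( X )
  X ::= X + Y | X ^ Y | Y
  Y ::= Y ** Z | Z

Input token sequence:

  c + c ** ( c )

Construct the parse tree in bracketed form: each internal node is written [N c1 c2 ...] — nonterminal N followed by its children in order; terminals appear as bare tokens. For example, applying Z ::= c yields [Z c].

[X [X [Y [Z c]]] + [Y [Y [Z c]] ** [Z ( [X [Y [Z c]]] )]]]

X
X + Y
Y + Y
Z + Y
c + Y
c + Y ** Z
c + Z ** Z
c + c ** Z
c + c ** ( X )
c + c ** ( Y )
c + c ** ( Z )
c + c ** ( c )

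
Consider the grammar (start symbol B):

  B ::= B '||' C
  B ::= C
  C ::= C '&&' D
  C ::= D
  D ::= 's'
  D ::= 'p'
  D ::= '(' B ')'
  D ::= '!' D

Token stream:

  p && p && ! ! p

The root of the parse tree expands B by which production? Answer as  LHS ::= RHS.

B ::= C

[B [C [C [C [D p]] && [D p]] && [D ! [D ! [D p]]]]]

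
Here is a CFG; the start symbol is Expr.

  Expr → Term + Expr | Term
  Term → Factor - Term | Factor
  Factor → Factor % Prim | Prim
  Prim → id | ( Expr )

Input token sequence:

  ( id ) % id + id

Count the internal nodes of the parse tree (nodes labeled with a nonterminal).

14

[Expr [Term [Factor [Factor [Prim ( [Expr [Term [Factor [Prim id]]]] )]] % [Prim id]]] + [Expr [Term [Factor [Prim id]]]]]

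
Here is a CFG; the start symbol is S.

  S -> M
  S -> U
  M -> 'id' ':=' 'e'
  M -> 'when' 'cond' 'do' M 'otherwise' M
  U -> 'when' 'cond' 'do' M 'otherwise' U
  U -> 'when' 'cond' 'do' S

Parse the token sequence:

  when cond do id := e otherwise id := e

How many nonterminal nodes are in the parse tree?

[S [M when cond do [M id := e] otherwise [M id := e]]]

4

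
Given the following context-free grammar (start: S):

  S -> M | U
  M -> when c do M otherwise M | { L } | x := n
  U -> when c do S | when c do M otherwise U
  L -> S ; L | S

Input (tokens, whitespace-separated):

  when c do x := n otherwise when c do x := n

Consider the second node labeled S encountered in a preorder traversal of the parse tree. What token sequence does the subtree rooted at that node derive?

[S [U when c do [M x := n] otherwise [U when c do [S [M x := n]]]]]

x := n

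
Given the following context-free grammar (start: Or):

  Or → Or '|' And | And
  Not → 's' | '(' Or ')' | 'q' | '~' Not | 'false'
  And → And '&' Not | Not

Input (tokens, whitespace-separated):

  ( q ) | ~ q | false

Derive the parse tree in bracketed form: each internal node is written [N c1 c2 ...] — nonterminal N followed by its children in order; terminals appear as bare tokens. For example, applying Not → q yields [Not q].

Or
Or | And
Or | And | And
And | And | And
Not | And | And
( Or ) | And | And
( And ) | And | And
( Not ) | And | And
( q ) | And | And
( q ) | Not | And
( q ) | ~ Not | And
( q ) | ~ q | And
( q ) | ~ q | Not
( q ) | ~ q | false

[Or [Or [Or [And [Not ( [Or [And [Not q]]] )]]] | [And [Not ~ [Not q]]]] | [And [Not false]]]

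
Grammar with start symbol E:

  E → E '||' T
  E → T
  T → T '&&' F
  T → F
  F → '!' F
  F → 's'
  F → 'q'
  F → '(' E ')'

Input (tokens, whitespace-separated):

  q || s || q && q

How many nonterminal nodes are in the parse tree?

11

[E [E [E [T [F q]]] || [T [F s]]] || [T [T [F q]] && [F q]]]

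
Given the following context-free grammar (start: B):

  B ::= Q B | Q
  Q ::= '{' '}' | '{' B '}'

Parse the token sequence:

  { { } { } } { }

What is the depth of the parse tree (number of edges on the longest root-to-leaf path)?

5

[B [Q { [B [Q { }] [B [Q { }]]] }] [B [Q { }]]]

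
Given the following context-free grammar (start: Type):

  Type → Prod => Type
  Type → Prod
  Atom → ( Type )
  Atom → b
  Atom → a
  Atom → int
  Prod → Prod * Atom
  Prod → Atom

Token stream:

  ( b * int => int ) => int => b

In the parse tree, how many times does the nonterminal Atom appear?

[Type [Prod [Atom ( [Type [Prod [Prod [Atom b]] * [Atom int]] => [Type [Prod [Atom int]]]] )]] => [Type [Prod [Atom int]] => [Type [Prod [Atom b]]]]]

6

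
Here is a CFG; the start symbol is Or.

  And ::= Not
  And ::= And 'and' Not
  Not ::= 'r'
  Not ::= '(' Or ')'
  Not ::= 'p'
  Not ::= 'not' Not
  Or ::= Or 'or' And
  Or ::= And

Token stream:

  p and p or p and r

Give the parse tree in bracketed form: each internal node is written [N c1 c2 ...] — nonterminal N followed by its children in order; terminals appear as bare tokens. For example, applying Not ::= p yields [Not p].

[Or [Or [And [And [Not p]] and [Not p]]] or [And [And [Not p]] and [Not r]]]

Or
Or or And
And or And
And and Not or And
Not and Not or And
p and Not or And
p and p or And
p and p or And and Not
p and p or Not and Not
p and p or p and Not
p and p or p and r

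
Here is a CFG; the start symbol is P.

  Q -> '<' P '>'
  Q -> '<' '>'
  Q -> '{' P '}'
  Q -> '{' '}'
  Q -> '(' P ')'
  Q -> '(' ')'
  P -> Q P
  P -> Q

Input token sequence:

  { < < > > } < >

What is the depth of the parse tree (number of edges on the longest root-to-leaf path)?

[P [Q { [P [Q < [P [Q < >]] >]] }] [P [Q < >]]]

6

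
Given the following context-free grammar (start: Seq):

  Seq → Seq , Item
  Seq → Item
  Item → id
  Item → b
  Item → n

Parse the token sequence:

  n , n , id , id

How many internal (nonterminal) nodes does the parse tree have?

8

[Seq [Seq [Seq [Seq [Item n]] , [Item n]] , [Item id]] , [Item id]]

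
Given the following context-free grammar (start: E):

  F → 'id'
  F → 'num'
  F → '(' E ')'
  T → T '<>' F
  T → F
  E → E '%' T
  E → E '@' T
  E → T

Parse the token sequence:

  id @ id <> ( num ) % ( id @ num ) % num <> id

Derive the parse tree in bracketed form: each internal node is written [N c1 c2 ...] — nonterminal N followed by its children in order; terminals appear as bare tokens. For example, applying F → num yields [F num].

[E [E [E [E [T [F id]]] @ [T [T [F id]] <> [F ( [E [T [F num]]] )]]] % [T [F ( [E [E [T [F id]]] @ [T [F num]]] )]]] % [T [T [F num]] <> [F id]]]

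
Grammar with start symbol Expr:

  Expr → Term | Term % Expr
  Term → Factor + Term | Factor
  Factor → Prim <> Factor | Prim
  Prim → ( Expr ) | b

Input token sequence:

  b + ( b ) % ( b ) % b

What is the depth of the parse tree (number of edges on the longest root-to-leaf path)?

9

[Expr [Term [Factor [Prim b]] + [Term [Factor [Prim ( [Expr [Term [Factor [Prim b]]]] )]]]] % [Expr [Term [Factor [Prim ( [Expr [Term [Factor [Prim b]]]] )]]] % [Expr [Term [Factor [Prim b]]]]]]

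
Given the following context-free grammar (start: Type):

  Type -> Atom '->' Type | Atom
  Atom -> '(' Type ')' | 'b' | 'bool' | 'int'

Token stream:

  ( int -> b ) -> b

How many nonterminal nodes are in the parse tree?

8

[Type [Atom ( [Type [Atom int] -> [Type [Atom b]]] )] -> [Type [Atom b]]]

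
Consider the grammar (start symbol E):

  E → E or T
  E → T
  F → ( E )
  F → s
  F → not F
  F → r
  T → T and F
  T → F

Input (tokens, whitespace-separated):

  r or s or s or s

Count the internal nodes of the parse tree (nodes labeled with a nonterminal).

12

[E [E [E [E [T [F r]]] or [T [F s]]] or [T [F s]]] or [T [F s]]]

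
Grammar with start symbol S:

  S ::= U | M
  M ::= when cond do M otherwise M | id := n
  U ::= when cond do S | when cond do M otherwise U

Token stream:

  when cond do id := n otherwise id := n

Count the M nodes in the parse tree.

3

[S [M when cond do [M id := n] otherwise [M id := n]]]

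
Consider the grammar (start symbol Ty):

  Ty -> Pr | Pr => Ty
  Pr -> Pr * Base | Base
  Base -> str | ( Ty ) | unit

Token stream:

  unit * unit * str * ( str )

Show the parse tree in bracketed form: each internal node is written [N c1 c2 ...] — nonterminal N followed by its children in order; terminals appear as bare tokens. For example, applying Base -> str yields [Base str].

[Ty [Pr [Pr [Pr [Pr [Base unit]] * [Base unit]] * [Base str]] * [Base ( [Ty [Pr [Base str]]] )]]]

Ty
Pr
Pr * Base
Pr * Base * Base
Pr * Base * Base * Base
Base * Base * Base * Base
unit * Base * Base * Base
unit * unit * Base * Base
unit * unit * str * Base
unit * unit * str * ( Ty )
unit * unit * str * ( Pr )
unit * unit * str * ( Base )
unit * unit * str * ( str )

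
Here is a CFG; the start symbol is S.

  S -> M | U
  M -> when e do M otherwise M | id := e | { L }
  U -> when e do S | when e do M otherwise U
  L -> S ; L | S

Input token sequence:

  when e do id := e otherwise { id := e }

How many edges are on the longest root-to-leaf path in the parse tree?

[S [M when e do [M id := e] otherwise [M { [L [S [M id := e]]] }]]]

6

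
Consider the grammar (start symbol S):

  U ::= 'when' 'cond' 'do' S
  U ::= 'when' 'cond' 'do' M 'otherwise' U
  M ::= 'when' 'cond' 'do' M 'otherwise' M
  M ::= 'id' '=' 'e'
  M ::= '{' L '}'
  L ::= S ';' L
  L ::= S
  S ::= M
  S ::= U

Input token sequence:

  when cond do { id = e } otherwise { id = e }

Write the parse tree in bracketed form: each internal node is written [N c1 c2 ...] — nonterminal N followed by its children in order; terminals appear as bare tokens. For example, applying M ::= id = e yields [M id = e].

S
M
when cond do M otherwise M
when cond do { L } otherwise M
when cond do { S } otherwise M
when cond do { M } otherwise M
when cond do { id = e } otherwise M
when cond do { id = e } otherwise { L }
when cond do { id = e } otherwise { S }
when cond do { id = e } otherwise { M }
when cond do { id = e } otherwise { id = e }

[S [M when cond do [M { [L [S [M id = e]]] }] otherwise [M { [L [S [M id = e]]] }]]]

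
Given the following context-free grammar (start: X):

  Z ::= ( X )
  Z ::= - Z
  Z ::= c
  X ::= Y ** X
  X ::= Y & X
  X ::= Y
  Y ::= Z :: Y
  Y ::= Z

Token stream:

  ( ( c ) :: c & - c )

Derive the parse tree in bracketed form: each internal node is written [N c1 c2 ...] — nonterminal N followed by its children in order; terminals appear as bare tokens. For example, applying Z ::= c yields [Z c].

[X [Y [Z ( [X [Y [Z ( [X [Y [Z c]]] )] :: [Y [Z c]]] & [X [Y [Z - [Z c]]]]] )]]]

X
Y
Z
( X )
( Y & X )
( Z :: Y & X )
( ( X ) :: Y & X )
( ( Y ) :: Y & X )
( ( Z ) :: Y & X )
( ( c ) :: Y & X )
( ( c ) :: Z & X )
( ( c ) :: c & X )
( ( c ) :: c & Y )
( ( c ) :: c & Z )
( ( c ) :: c & - Z )
( ( c ) :: c & - c )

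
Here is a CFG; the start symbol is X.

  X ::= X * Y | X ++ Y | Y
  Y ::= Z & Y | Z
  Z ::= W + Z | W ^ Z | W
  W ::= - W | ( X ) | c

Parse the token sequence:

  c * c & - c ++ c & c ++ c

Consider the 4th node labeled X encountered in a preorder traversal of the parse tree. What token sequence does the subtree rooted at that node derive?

c

[X [X [X [X [Y [Z [W c]]]] * [Y [Z [W c]] & [Y [Z [W - [W c]]]]]] ++ [Y [Z [W c]] & [Y [Z [W c]]]]] ++ [Y [Z [W c]]]]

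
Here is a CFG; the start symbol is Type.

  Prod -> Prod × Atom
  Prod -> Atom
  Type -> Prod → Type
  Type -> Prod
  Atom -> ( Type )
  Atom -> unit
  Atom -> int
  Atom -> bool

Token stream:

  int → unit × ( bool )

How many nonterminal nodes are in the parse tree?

11

[Type [Prod [Atom int]] → [Type [Prod [Prod [Atom unit]] × [Atom ( [Type [Prod [Atom bool]]] )]]]]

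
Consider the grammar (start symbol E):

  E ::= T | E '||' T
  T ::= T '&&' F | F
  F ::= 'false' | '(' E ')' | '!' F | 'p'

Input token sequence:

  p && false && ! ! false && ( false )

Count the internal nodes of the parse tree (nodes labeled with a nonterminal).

14

[E [T [T [T [T [F p]] && [F false]] && [F ! [F ! [F false]]]] && [F ( [E [T [F false]]] )]]]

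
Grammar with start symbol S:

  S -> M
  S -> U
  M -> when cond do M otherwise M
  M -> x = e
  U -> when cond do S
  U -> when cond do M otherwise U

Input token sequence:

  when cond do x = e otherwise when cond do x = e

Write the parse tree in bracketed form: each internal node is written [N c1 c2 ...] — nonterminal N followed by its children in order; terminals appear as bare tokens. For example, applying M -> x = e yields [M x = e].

S
U
when cond do M otherwise U
when cond do x = e otherwise U
when cond do x = e otherwise when cond do S
when cond do x = e otherwise when cond do M
when cond do x = e otherwise when cond do x = e

[S [U when cond do [M x = e] otherwise [U when cond do [S [M x = e]]]]]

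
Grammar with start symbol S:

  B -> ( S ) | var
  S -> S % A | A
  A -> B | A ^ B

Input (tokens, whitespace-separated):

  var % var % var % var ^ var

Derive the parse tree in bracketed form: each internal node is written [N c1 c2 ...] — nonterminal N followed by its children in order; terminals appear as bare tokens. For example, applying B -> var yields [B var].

[S [S [S [S [A [B var]]] % [A [B var]]] % [A [B var]]] % [A [A [B var]] ^ [B var]]]

S
S % A
S % A % A
S % A % A % A
A % A % A % A
B % A % A % A
var % A % A % A
var % B % A % A
var % var % A % A
var % var % B % A
var % var % var % A
var % var % var % A ^ B
var % var % var % B ^ B
var % var % var % var ^ B
var % var % var % var ^ var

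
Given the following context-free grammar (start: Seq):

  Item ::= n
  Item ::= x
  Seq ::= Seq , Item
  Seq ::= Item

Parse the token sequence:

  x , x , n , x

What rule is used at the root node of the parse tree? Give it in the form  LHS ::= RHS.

[Seq [Seq [Seq [Seq [Item x]] , [Item x]] , [Item n]] , [Item x]]

Seq ::= Seq , Item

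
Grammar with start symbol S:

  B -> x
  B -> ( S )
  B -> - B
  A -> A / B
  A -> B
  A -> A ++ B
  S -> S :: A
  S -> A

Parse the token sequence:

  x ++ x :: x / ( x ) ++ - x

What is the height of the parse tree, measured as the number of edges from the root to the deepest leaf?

[S [S [A [A [B x]] ++ [B x]]] :: [A [A [A [B x]] / [B ( [S [A [B x]]] )]] ++ [B - [B x]]]]

7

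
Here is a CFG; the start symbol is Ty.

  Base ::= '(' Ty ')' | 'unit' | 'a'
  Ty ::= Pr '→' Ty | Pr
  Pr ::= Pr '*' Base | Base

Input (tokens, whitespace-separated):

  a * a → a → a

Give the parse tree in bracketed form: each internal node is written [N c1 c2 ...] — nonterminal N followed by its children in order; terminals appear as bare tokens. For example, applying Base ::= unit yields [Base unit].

Ty
Pr → Ty
Pr * Base → Ty
Base * Base → Ty
a * Base → Ty
a * a → Ty
a * a → Pr → Ty
a * a → Base → Ty
a * a → a → Ty
a * a → a → Pr
a * a → a → Base
a * a → a → a

[Ty [Pr [Pr [Base a]] * [Base a]] → [Ty [Pr [Base a]] → [Ty [Pr [Base a]]]]]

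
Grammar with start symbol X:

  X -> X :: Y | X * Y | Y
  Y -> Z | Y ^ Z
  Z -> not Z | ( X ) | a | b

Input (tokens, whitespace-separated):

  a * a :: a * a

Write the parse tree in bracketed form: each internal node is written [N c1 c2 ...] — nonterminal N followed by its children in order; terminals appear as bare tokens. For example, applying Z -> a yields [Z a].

X
X * Y
X :: Y * Y
X * Y :: Y * Y
Y * Y :: Y * Y
Z * Y :: Y * Y
a * Y :: Y * Y
a * Z :: Y * Y
a * a :: Y * Y
a * a :: Z * Y
a * a :: a * Y
a * a :: a * Z
a * a :: a * a

[X [X [X [X [Y [Z a]]] * [Y [Z a]]] :: [Y [Z a]]] * [Y [Z a]]]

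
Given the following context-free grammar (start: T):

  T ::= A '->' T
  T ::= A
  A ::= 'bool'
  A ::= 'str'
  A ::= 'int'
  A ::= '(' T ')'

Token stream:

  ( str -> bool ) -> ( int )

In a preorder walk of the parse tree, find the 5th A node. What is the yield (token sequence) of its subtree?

int

[T [A ( [T [A str] -> [T [A bool]]] )] -> [T [A ( [T [A int]] )]]]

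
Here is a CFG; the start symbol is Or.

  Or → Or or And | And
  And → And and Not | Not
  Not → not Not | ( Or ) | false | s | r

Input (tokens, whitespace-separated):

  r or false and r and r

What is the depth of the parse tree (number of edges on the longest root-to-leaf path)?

[Or [Or [And [Not r]]] or [And [And [And [Not false]] and [Not r]] and [Not r]]]

5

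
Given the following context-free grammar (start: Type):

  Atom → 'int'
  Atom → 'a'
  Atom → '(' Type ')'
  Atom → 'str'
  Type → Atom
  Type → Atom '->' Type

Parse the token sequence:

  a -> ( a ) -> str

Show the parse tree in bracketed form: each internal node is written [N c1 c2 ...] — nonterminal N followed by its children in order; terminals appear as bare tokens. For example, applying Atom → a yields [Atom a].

[Type [Atom a] -> [Type [Atom ( [Type [Atom a]] )] -> [Type [Atom str]]]]

Type
Atom -> Type
a -> Type
a -> Atom -> Type
a -> ( Type ) -> Type
a -> ( Atom ) -> Type
a -> ( a ) -> Type
a -> ( a ) -> Atom
a -> ( a ) -> str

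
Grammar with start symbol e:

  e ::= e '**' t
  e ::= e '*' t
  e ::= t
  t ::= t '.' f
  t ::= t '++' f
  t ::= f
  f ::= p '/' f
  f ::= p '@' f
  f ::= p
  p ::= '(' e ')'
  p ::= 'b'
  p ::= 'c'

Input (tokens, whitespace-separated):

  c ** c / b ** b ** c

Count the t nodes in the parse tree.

[e [e [e [e [t [f [p c]]]] ** [t [f [p c] / [f [p b]]]]] ** [t [f [p b]]]] ** [t [f [p c]]]]

4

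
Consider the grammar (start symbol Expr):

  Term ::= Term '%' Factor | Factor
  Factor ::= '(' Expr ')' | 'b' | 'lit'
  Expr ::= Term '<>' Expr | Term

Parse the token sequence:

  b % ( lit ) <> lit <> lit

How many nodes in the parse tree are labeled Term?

5

[Expr [Term [Term [Factor b]] % [Factor ( [Expr [Term [Factor lit]]] )]] <> [Expr [Term [Factor lit]] <> [Expr [Term [Factor lit]]]]]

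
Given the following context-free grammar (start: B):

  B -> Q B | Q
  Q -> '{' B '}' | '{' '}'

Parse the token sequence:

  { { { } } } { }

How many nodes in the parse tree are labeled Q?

4

[B [Q { [B [Q { [B [Q { }]] }]] }] [B [Q { }]]]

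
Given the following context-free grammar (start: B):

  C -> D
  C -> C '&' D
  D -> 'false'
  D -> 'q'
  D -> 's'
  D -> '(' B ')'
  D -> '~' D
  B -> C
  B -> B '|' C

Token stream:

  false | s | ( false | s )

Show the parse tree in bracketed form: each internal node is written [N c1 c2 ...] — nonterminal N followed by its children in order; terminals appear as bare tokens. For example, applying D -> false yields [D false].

B
B | C
B | C | C
C | C | C
D | C | C
false | C | C
false | D | C
false | s | C
false | s | D
false | s | ( B )
false | s | ( B | C )
false | s | ( C | C )
false | s | ( D | C )
false | s | ( false | C )
false | s | ( false | D )
false | s | ( false | s )

[B [B [B [C [D false]]] | [C [D s]]] | [C [D ( [B [B [C [D false]]] | [C [D s]]] )]]]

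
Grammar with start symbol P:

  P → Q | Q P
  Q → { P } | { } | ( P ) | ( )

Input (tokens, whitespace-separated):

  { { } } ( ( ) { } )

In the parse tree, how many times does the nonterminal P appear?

[P [Q { [P [Q { }]] }] [P [Q ( [P [Q ( )] [P [Q { }]]] )]]]

5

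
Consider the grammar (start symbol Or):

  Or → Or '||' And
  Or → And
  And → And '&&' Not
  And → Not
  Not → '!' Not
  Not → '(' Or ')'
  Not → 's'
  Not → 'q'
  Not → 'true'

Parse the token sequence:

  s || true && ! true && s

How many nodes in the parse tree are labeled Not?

5

[Or [Or [And [Not s]]] || [And [And [And [Not true]] && [Not ! [Not true]]] && [Not s]]]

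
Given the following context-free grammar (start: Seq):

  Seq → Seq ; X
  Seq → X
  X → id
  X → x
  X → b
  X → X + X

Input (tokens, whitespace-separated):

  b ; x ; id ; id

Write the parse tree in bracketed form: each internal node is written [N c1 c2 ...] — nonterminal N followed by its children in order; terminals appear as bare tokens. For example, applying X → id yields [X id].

[Seq [Seq [Seq [Seq [X b]] ; [X x]] ; [X id]] ; [X id]]

Seq
Seq ; X
Seq ; X ; X
Seq ; X ; X ; X
X ; X ; X ; X
b ; X ; X ; X
b ; x ; X ; X
b ; x ; id ; X
b ; x ; id ; id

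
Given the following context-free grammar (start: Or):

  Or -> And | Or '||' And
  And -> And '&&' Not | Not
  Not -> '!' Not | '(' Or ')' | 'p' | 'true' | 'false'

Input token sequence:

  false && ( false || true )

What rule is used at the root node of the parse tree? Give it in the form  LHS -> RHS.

Or -> And

[Or [And [And [Not false]] && [Not ( [Or [Or [And [Not false]]] || [And [Not true]]] )]]]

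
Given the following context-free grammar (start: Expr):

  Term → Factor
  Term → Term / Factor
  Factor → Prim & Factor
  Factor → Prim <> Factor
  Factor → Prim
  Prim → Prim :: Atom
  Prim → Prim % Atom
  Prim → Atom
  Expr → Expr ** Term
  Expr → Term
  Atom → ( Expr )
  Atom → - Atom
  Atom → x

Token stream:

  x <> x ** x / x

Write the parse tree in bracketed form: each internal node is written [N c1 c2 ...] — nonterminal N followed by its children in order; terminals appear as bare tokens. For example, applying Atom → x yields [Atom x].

Expr
Expr ** Term
Term ** Term
Factor ** Term
Prim <> Factor ** Term
Atom <> Factor ** Term
x <> Factor ** Term
x <> Prim ** Term
x <> Atom ** Term
x <> x ** Term
x <> x ** Term / Factor
x <> x ** Factor / Factor
x <> x ** Prim / Factor
x <> x ** Atom / Factor
x <> x ** x / Factor
x <> x ** x / Prim
x <> x ** x / Atom
x <> x ** x / x

[Expr [Expr [Term [Factor [Prim [Atom x]] <> [Factor [Prim [Atom x]]]]]] ** [Term [Term [Factor [Prim [Atom x]]]] / [Factor [Prim [Atom x]]]]]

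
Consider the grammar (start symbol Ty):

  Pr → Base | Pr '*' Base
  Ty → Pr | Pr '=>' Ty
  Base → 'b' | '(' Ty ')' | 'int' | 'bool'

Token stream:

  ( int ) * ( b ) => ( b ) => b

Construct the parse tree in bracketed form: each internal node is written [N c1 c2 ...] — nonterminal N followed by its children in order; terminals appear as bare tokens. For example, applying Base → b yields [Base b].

[Ty [Pr [Pr [Base ( [Ty [Pr [Base int]]] )]] * [Base ( [Ty [Pr [Base b]]] )]] => [Ty [Pr [Base ( [Ty [Pr [Base b]]] )]] => [Ty [Pr [Base b]]]]]

Ty
Pr => Ty
Pr * Base => Ty
Base * Base => Ty
( Ty ) * Base => Ty
( Pr ) * Base => Ty
( Base ) * Base => Ty
( int ) * Base => Ty
( int ) * ( Ty ) => Ty
( int ) * ( Pr ) => Ty
( int ) * ( Base ) => Ty
( int ) * ( b ) => Ty
( int ) * ( b ) => Pr => Ty
( int ) * ( b ) => Base => Ty
( int ) * ( b ) => ( Ty ) => Ty
( int ) * ( b ) => ( Pr ) => Ty
( int ) * ( b ) => ( Base ) => Ty
( int ) * ( b ) => ( b ) => Ty
( int ) * ( b ) => ( b ) => Pr
( int ) * ( b ) => ( b ) => Base
( int ) * ( b ) => ( b ) => b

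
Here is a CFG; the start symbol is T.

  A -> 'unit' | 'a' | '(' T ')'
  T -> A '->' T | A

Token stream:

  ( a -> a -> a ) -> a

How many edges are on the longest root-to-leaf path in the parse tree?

6

[T [A ( [T [A a] -> [T [A a] -> [T [A a]]]] )] -> [T [A a]]]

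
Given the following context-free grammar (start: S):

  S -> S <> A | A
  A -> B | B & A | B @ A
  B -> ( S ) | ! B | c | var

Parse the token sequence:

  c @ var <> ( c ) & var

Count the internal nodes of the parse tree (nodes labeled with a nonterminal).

13

[S [S [A [B c] @ [A [B var]]]] <> [A [B ( [S [A [B c]]] )] & [A [B var]]]]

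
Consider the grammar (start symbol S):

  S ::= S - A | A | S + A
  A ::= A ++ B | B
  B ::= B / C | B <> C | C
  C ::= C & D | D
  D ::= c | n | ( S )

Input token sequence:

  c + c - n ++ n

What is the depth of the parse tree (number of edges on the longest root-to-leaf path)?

[S [S [S [A [B [C [D c]]]]] + [A [B [C [D c]]]]] - [A [A [B [C [D n]]]] ++ [B [C [D n]]]]]

7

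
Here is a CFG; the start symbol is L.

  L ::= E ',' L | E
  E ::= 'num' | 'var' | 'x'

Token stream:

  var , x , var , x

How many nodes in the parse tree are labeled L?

[L [E var] , [L [E x] , [L [E var] , [L [E x]]]]]

4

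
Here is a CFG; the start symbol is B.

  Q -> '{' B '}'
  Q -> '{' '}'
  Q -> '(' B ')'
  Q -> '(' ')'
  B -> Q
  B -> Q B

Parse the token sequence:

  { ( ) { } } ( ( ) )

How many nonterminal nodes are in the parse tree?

[B [Q { [B [Q ( )] [B [Q { }]]] }] [B [Q ( [B [Q ( )]] )]]]

10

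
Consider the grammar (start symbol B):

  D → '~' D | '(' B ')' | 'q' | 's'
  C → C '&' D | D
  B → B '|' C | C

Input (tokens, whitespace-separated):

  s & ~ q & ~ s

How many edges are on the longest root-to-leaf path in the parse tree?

[B [C [C [C [D s]] & [D ~ [D q]]] & [D ~ [D s]]]]

5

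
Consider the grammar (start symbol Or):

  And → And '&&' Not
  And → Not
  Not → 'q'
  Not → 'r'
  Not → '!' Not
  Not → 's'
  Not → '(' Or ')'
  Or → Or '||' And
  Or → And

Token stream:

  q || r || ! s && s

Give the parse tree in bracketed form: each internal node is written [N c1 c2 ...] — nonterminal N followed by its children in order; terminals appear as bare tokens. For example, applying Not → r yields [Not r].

Or
Or || And
Or || And || And
And || And || And
Not || And || And
q || And || And
q || Not || And
q || r || And
q || r || And && Not
q || r || Not && Not
q || r || ! Not && Not
q || r || ! s && Not
q || r || ! s && s

[Or [Or [Or [And [Not q]]] || [And [Not r]]] || [And [And [Not ! [Not s]]] && [Not s]]]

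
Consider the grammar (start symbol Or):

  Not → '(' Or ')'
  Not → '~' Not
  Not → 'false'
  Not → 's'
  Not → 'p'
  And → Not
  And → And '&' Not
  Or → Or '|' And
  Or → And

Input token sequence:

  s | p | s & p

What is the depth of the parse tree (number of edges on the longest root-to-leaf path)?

[Or [Or [Or [And [Not s]]] | [And [Not p]]] | [And [And [Not s]] & [Not p]]]

5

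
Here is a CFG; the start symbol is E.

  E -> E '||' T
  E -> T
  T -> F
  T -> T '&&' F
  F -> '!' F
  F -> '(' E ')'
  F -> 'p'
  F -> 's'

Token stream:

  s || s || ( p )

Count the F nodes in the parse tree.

[E [E [E [T [F s]]] || [T [F s]]] || [T [F ( [E [T [F p]]] )]]]

4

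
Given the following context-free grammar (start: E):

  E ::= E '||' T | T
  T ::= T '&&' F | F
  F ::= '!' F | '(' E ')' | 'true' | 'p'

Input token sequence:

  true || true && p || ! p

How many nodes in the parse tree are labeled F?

[E [E [E [T [F true]]] || [T [T [F true]] && [F p]]] || [T [F ! [F p]]]]

5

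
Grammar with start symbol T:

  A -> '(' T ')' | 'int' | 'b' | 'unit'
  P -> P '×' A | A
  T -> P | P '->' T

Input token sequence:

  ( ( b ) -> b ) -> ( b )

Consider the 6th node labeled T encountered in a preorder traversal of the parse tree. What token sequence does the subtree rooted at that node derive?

b

[T [P [A ( [T [P [A ( [T [P [A b]]] )]] -> [T [P [A b]]]] )]] -> [T [P [A ( [T [P [A b]]] )]]]]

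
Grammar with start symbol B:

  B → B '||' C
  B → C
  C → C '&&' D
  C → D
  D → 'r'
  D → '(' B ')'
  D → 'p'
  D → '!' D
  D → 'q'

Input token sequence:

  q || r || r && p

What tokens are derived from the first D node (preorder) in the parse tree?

q

[B [B [B [C [D q]]] || [C [D r]]] || [C [C [D r]] && [D p]]]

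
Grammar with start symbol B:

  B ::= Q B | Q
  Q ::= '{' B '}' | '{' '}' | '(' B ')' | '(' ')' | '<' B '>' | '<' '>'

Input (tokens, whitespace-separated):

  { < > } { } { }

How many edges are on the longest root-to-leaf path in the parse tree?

4

[B [Q { [B [Q < >]] }] [B [Q { }] [B [Q { }]]]]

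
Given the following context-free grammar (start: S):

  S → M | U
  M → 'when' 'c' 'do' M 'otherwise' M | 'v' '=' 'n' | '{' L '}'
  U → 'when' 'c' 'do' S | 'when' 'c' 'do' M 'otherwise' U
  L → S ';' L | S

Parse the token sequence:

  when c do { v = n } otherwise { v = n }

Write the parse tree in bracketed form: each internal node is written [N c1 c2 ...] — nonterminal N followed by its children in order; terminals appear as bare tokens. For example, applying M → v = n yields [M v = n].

S
M
when c do M otherwise M
when c do { L } otherwise M
when c do { S } otherwise M
when c do { M } otherwise M
when c do { v = n } otherwise M
when c do { v = n } otherwise { L }
when c do { v = n } otherwise { S }
when c do { v = n } otherwise { M }
when c do { v = n } otherwise { v = n }

[S [M when c do [M { [L [S [M v = n]]] }] otherwise [M { [L [S [M v = n]]] }]]]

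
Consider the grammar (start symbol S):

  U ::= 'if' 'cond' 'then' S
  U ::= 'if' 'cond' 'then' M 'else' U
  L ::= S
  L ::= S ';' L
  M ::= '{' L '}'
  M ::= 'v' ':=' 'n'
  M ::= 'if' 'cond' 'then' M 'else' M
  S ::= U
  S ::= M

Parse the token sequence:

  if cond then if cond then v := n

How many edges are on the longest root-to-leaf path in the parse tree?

[S [U if cond then [S [U if cond then [S [M v := n]]]]]]

6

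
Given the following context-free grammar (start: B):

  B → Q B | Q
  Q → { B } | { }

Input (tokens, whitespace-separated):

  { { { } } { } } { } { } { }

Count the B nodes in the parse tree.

7

[B [Q { [B [Q { [B [Q { }]] }] [B [Q { }]]] }] [B [Q { }] [B [Q { }] [B [Q { }]]]]]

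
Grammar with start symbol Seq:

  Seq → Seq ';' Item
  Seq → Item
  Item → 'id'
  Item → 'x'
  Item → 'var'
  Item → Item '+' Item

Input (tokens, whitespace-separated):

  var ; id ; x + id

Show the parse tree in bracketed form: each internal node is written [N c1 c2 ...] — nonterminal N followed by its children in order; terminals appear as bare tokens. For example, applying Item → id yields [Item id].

[Seq [Seq [Seq [Item var]] ; [Item id]] ; [Item [Item x] + [Item id]]]

Seq
Seq ; Item
Seq ; Item ; Item
Item ; Item ; Item
var ; Item ; Item
var ; id ; Item
var ; id ; Item + Item
var ; id ; x + Item
var ; id ; x + id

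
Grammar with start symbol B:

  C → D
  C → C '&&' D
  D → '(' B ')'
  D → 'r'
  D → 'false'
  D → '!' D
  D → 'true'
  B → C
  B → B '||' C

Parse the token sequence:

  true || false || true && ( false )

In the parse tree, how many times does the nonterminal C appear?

5

[B [B [B [C [D true]]] || [C [D false]]] || [C [C [D true]] && [D ( [B [C [D false]]] )]]]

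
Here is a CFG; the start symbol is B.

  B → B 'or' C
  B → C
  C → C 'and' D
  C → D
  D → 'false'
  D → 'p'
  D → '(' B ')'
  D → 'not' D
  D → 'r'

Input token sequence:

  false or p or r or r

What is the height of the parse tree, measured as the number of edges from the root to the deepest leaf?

[B [B [B [B [C [D false]]] or [C [D p]]] or [C [D r]]] or [C [D r]]]

6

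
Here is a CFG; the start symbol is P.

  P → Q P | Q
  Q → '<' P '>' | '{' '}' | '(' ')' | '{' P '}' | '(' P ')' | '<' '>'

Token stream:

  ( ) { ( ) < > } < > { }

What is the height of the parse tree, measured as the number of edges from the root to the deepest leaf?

[P [Q ( )] [P [Q { [P [Q ( )] [P [Q < >]]] }] [P [Q < >] [P [Q { }]]]]]

6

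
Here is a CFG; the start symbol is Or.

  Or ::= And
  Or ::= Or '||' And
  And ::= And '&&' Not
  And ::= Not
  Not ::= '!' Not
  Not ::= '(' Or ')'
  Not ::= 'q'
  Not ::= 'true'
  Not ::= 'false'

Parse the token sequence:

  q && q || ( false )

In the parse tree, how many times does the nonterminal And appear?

4

[Or [Or [And [And [Not q]] && [Not q]]] || [And [Not ( [Or [And [Not false]]] )]]]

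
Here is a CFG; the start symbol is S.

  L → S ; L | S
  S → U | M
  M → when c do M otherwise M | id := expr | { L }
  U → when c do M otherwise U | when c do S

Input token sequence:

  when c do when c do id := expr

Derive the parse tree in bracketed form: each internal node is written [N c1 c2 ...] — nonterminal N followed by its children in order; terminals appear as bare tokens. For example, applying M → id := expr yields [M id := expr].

[S [U when c do [S [U when c do [S [M id := expr]]]]]]

S
U
when c do S
when c do U
when c do when c do S
when c do when c do M
when c do when c do id := expr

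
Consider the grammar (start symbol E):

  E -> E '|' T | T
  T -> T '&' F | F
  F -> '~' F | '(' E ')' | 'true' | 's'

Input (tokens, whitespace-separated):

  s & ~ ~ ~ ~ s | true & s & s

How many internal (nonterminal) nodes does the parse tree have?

[E [E [T [T [F s]] & [F ~ [F ~ [F ~ [F ~ [F s]]]]]]] | [T [T [T [F true]] & [F s]] & [F s]]]

16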